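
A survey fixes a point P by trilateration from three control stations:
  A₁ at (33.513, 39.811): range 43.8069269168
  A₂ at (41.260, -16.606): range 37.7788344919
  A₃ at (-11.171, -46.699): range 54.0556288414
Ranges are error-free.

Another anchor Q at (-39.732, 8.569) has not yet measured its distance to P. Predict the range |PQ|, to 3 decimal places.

eq1: (x − 33.513)² + (y − 39.811)² = 43.8069269168²
eq2: (x − 41.260)² + (y + 16.606)² = 37.7788344919²
eq3: (x + 11.171)² + (y + 46.699)² = 54.0556288414²
eq2−eq3, eq2−eq1 (x²,y² cancel):
  -104.862·x − 60.186·y = -1167.329668
  -15.494·x + 112.834·y = 238.083544
det = -104.862·112.834 − -60.186·-15.494 = -12764.520792
x = (-1167.329668·112.834 − -60.186·238.083544) / -12764.520792 = 9.196207
y = (-104.862·238.083544 − -1167.329668·-15.494) / -12764.520792 = 3.372827
|P − Q| = √((9.196207 − -39.732)² + (3.372827 − 8.569)²) = 49.203350

49.203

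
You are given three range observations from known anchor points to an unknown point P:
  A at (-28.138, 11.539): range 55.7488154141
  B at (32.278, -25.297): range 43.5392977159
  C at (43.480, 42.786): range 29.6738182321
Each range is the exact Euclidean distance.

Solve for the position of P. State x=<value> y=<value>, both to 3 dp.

x=27.241 y=17.950

eq1: (x + 28.138)² + (y − 11.539)² = 55.7488154141²
eq2: (x − 32.278)² + (y + 25.297)² = 43.5392977159²
eq3: (x − 43.480)² + (y − 42.786)² = 29.6738182321²
eq2−eq1, eq2−eq3 (x²,y² cancel):
  -120.832·x + 73.672·y = -1969.171902
  22.404·x + 136.166·y = 3054.479660
det = -120.832·136.166 − 73.672·22.404 = -18103.757600
x = (-1969.171902·136.166 − 73.672·3054.479660) / -18103.757600 = 27.240968
y = (-120.832·3054.479660 − -1969.171902·22.404) / -18103.757600 = 17.949951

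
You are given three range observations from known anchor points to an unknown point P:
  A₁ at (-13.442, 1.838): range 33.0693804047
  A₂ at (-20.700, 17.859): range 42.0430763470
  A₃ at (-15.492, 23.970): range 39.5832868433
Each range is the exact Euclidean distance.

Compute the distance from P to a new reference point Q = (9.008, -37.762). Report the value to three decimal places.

44.359

eq1: (x + 13.442)² + (y − 1.838)² = 33.0693804047²
eq2: (x + 20.700)² + (y − 17.859)² = 42.0430763470²
eq3: (x + 15.492)² + (y − 23.970)² = 39.5832868433²
eq1−eq3, eq1−eq2 (x²,y² cancel):
  -4.100·x + 44.264·y = 157.244679
  -14.516·x + 32.042·y = -110.668075
det = -4.100·32.042 − 44.264·-14.516 = 511.164024
x = (157.244679·32.042 − 44.264·-110.668075) / 511.164024 = 19.440033
y = (-4.100·-110.668075 − 157.244679·-14.516) / 511.164024 = 5.353082
|P − Q| = √((19.440033 − 9.008)² + (5.353082 − -37.762)²) = 44.359189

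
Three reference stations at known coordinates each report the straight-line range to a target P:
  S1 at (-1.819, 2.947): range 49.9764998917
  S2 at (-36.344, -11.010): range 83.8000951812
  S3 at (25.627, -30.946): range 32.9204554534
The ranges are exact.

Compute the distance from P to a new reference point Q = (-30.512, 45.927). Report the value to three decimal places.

eq1: (x + 1.819)² + (y − 2.947)² = 49.9764998917²
eq2: (x + 36.344)² + (y + 11.010)² = 83.8000951812²
eq3: (x − 25.627)² + (y + 30.946)² = 32.9204554534²
eq3−eq2, eq3−eq1 (x²,y² cancel):
  -123.942·x + 39.872·y = -6110.991174
  -54.892·x + 67.786·y = -3016.298629
det = -123.942·67.786 − 39.872·-54.892 = -6212.878588
x = (-6110.991174·67.786 − 39.872·-3016.298629) / -6212.878588 = 47.316841
y = (-123.942·-3016.298629 − -6110.991174·-54.892) / -6212.878588 = -6.180961
|P − Q| = √((47.316841 − -30.512)² + (-6.180961 − 45.927)²) = 93.661988

93.662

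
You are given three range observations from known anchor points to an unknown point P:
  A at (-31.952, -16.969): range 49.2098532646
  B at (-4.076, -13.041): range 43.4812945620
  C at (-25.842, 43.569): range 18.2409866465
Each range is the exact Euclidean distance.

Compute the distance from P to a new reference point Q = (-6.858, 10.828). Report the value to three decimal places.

eq1: (x + 31.952)² + (y + 16.969)² = 49.2098532646²
eq2: (x + 4.076)² + (y + 13.041)² = 43.4812945620²
eq3: (x + 25.842)² + (y − 43.569)² = 18.2409866465²
eq1−eq2, eq1−eq3 (x²,y² cancel):
  55.752·x + 7.856·y = -591.209126
  12.220·x + 121.076·y = 3346.065524
det = 55.752·121.076 − 7.856·12.220 = 6654.228832
x = (-591.209126·121.076 − 7.856·3346.065524) / 6654.228832 = -14.707629
y = (55.752·3346.065524 − -591.209126·12.220) / 6654.228832 = 29.120492
|P − Q| = √((-14.707629 − -6.858)² + (29.120492 − 10.828)²) = 19.905576

19.906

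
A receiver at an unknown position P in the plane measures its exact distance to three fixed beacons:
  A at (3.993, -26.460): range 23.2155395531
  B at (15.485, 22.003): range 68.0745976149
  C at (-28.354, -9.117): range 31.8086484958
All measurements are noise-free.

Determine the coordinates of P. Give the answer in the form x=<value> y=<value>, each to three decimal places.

eq1: (x − 3.993)² + (y + 26.460)² = 23.2155395531²
eq2: (x − 15.485)² + (y − 22.003)² = 68.0745976149²
eq3: (x + 28.354)² + (y + 9.117)² = 31.8086484958²
eq3−eq2, eq3−eq1 (x²,y² cancel):
  87.678·x + 62.240·y = -3785.512492
  64.694·x − 34.686·y = 301.835486
det = 87.678·-34.686 − 62.240·64.694 = -7067.753668
x = (-3785.512492·-34.686 − 62.240·301.835486) / -7067.753668 = -15.919916
y = (87.678·301.835486 − -3785.512492·64.694) / -7067.753668 = -38.394699

x=-15.920 y=-38.395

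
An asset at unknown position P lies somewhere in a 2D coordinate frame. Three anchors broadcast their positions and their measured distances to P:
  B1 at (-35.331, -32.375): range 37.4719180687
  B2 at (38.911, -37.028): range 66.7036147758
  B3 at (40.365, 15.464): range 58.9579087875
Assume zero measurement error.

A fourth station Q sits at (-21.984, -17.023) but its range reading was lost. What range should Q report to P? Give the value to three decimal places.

eq1: (x + 35.331)² + (y + 32.375)² = 37.4719180687²
eq2: (x − 38.911)² + (y + 37.028)² = 66.7036147758²
eq3: (x − 40.365)² + (y − 15.464)² = 58.9579087875²
eq2−eq1, eq2−eq3 (x²,y² cancel):
  -148.484·x + 9.306·y = 2456.509061
  2.908·x + 104.984·y = -43.332968
det = -148.484·104.984 − 9.306·2.908 = -15615.506104
x = (2456.509061·104.984 − 9.306·-43.332968) / -15615.506104 = -16.541084
y = (-148.484·-43.332968 − 2456.509061·2.908) / -15615.506104 = 0.045421
|P − Q| = √((-16.541084 − -21.984)² + (0.045421 − -17.023)²) = 17.915254

17.915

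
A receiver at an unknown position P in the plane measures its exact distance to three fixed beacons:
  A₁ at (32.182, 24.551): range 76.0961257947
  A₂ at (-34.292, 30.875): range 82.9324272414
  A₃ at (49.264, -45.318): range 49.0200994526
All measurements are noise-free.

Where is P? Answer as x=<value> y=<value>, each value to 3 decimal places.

x=0.250 y=-44.521

eq1: (x − 32.182)² + (y − 24.551)² = 76.0961257947²
eq2: (x + 34.292)² + (y − 30.875)² = 82.9324272414²
eq3: (x − 49.264)² + (y + 45.318)² = 49.0200994526²
eq3−eq1, eq3−eq2 (x²,y² cancel):
  -34.164·x + 139.738·y = -6229.880306
  -167.112·x + 152.386·y = -6826.273269
det = -34.164·152.386 − 139.738·-167.112 = 18145.781352
x = (-6229.880306·152.386 − 139.738·-6826.273269) / 18145.781352 = 0.250374
y = (-34.164·-6826.273269 − -6229.880306·-167.112) / 18145.781352 = -44.521365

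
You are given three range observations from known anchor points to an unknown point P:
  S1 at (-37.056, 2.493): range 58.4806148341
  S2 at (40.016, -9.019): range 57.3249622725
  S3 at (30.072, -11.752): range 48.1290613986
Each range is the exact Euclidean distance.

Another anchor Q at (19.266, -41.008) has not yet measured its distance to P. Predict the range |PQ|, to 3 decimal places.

23.741

eq1: (x + 37.056)² + (y − 2.493)² = 58.4806148341²
eq2: (x − 40.016)² + (y + 9.019)² = 57.3249622725²
eq3: (x − 30.072)² + (y + 11.752)² = 48.1290613986²
eq2−eq3, eq2−eq1 (x²,y² cancel):
  -19.888·x − 5.466·y = 329.556819
  -154.144·x + 23.024·y = -437.091444
det = -19.888·23.024 − -5.466·-154.144 = -1300.452416
x = (329.556819·23.024 − -5.466·-437.091444) / -1300.452416 = -3.997512
y = (-19.888·-437.091444 − 329.556819·-154.144) / -1300.452416 = -45.747219
|P − Q| = √((-3.997512 − 19.266)² + (-45.747219 − -41.008)²) = 23.741339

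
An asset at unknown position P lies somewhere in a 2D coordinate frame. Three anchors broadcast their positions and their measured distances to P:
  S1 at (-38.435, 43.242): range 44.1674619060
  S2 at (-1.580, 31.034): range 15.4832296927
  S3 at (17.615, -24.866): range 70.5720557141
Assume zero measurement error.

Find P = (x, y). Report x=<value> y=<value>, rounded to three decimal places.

eq1: (x + 38.435)² + (y − 43.242)² = 44.1674619060²
eq2: (x + 1.580)² + (y − 31.034)² = 15.4832296927²
eq3: (x − 17.615)² + (y + 24.866)² = 70.5720557141²
eq3−eq2, eq3−eq1 (x²,y² cancel):
  -38.390·x + 111.800·y = 4777.684021
  -112.100·x + 136.216·y = 5448.163964
det = -38.390·136.216 − 111.800·-112.100 = 7303.447760
x = (4777.684021·136.216 − 111.800·5448.163964) / 7303.447760 = 5.708574
y = (-38.390·5448.163964 − 4777.684021·-112.100) / 7303.447760 = 44.694420

x=5.709 y=44.694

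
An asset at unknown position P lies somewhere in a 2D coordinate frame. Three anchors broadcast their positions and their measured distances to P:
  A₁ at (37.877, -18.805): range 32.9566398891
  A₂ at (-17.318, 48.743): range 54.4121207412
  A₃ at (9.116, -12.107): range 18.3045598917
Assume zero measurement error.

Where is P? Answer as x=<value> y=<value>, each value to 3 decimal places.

x=15.237 y=5.144

eq1: (x − 37.877)² + (y + 18.805)² = 32.9566398891²
eq2: (x + 17.318)² + (y − 48.743)² = 54.4121207412²
eq3: (x − 9.116)² + (y + 12.107)² = 18.3045598917²
eq1−eq2, eq1−eq3 (x²,y² cancel):
  -110.390·x + 135.096·y = -987.040752
  -57.522·x + 13.396·y = -807.531049
det = -110.390·13.396 − 135.096·-57.522 = 6292.207672
x = (-987.040752·13.396 − 135.096·-807.531049) / 6292.207672 = 15.236594
y = (-110.390·-807.531049 − -987.040752·-57.522) / 6292.207672 = 5.143949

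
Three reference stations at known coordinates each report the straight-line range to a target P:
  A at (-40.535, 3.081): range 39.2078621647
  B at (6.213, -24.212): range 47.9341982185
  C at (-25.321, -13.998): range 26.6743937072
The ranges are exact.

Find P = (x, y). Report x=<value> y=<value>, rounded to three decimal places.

x=-40.217 y=-36.126

eq1: (x + 40.535)² + (y − 3.081)² = 39.2078621647²
eq2: (x − 6.213)² + (y + 24.212)² = 47.9341982185²
eq3: (x + 25.321)² + (y + 13.998)² = 26.6743937072²
eq2−eq3, eq2−eq1 (x²,y² cancel):
  -63.068·x + 20.428·y = 1798.438811
  -93.496·x + 54.586·y = 1788.187376
det = -63.068·54.586 − 20.428·-93.496 = -1532.693560
x = (1798.438811·54.586 − 20.428·1788.187376) / -1532.693560 = -40.217099
y = (-63.068·1788.187376 − 1798.438811·-93.496) / -1532.693560 = -36.125573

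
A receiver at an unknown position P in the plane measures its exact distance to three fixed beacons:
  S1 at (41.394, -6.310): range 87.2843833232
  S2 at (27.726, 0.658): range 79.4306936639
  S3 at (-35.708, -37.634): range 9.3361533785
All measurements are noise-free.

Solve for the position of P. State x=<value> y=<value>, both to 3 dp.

x=-35.842 y=-46.969

eq1: (x − 41.394)² + (y + 6.310)² = 87.2843833232²
eq2: (x − 27.726)² + (y − 0.658)² = 79.4306936639²
eq3: (x + 35.708)² + (y + 37.634)² = 9.3361533785²
eq1−eq3, eq1−eq2 (x²,y² cancel):
  -154.204·x − 62.648·y = 8469.499696
  -27.336·x + 13.936·y = 325.213180
det = -154.204·13.936 − -62.648·-27.336 = -3861.532672
x = (8469.499696·13.936 − -62.648·325.213180) / -3861.532672 = -35.841961
y = (-154.204·325.213180 − 8469.499696·-27.336) / -3861.532672 = -46.969192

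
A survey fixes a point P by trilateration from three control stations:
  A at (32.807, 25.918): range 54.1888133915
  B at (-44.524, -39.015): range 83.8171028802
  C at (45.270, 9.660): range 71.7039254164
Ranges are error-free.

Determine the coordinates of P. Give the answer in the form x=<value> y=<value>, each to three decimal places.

eq1: (x − 32.807)² + (y − 25.918)² = 54.1888133915²
eq2: (x + 44.524)² + (y + 39.015)² = 83.8171028802²
eq3: (x − 45.270)² + (y − 9.660)² = 71.7039254164²
eq1−eq2, eq1−eq3 (x²,y² cancel):
  -154.662·x − 129.866·y = -2332.364410
  24.926·x − 32.516·y = -1810.378896
det = -154.662·-32.516 − -129.866·24.926 = 8266.029508
x = (-2332.364410·-32.516 − -129.866·-1810.378896) / 8266.029508 = -19.267715
y = (-154.662·-1810.378896 − -2332.364410·24.926) / 8266.029508 = 40.906379

x=-19.268 y=40.906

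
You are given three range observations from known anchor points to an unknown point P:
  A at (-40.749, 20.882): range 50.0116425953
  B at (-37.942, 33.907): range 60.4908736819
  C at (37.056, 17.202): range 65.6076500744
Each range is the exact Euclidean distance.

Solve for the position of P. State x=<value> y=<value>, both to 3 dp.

eq1: (x + 40.749)² + (y − 20.882)² = 50.0116425953²
eq2: (x + 37.942)² + (y − 33.907)² = 60.4908736819²
eq3: (x − 37.056)² + (y − 17.202)² = 65.6076500744²
eq2−eq3, eq2−eq1 (x²,y² cancel):
  149.996·x − 33.410·y = -1565.442022
  -5.614·x − 26.050·y = 665.240316
det = 149.996·-26.050 − -33.410·-5.614 = -4094.959540
x = (-1565.442022·-26.050 − -33.410·665.240316) / -4094.959540 = -15.386097
y = (149.996·665.240316 − -1565.442022·-5.614) / -4094.959540 = -22.221220

x=-15.386 y=-22.221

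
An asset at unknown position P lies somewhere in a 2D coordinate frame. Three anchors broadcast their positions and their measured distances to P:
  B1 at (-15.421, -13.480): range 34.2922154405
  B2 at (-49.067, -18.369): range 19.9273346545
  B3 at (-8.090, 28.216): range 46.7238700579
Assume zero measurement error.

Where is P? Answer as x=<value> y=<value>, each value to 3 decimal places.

eq1: (x + 15.421)² + (y + 13.480)² = 34.2922154405²
eq2: (x + 49.067)² + (y + 18.369)² = 19.9273346545²
eq3: (x + 8.090)² + (y − 28.216)² = 46.7238700579²
eq2−eq1, eq2−eq3 (x²,y² cancel):
  67.292·x + 9.778·y = -3104.330382
  81.954·x + 93.170·y = -3669.421261
det = 67.292·93.170 − 9.778·81.954 = 5468.249428
x = (-3104.330382·93.170 − 9.778·-3669.421261) / 5468.249428 = -46.331255
y = (67.292·-3669.421261 − -3104.330382·81.954) / 5468.249428 = 1.369652

x=-46.331 y=1.370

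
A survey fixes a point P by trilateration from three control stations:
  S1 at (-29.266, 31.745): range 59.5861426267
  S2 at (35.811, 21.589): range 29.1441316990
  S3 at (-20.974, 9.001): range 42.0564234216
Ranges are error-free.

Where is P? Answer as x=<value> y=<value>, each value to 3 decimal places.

x=19.468 y=-2.541

eq1: (x + 29.266)² + (y − 31.745)² = 59.5861426267²
eq2: (x − 35.811)² + (y − 21.589)² = 29.1441316990²
eq3: (x + 20.974)² + (y − 9.001)² = 42.0564234216²
eq1−eq3, eq1−eq2 (x²,y² cancel):
  16.584·x − 45.488·y = 438.448538
  130.154·x − 20.312·y = 2585.396842
det = 16.584·-20.312 − -45.488·130.154 = 5583.590944
x = (438.448538·-20.312 − -45.488·2585.396842) / 5583.590944 = 19.467537
y = (16.584·2585.396842 − 438.448538·130.154) / 5583.590944 = -2.541305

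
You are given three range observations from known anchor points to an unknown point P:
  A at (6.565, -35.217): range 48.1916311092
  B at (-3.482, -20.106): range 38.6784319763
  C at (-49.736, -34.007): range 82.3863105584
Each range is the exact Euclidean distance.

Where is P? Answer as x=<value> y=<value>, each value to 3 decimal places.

eq1: (x − 6.565)² + (y + 35.217)² = 48.1916311092²
eq2: (x + 3.482)² + (y + 20.106)² = 38.6784319763²
eq3: (x + 49.736)² + (y + 34.007)² = 82.3863105584²
eq2−eq1, eq2−eq3 (x²,y² cancel):
  20.094·x − 30.222·y = 40.548545
  -92.508·x − 27.802·y = -2077.712882
det = 20.094·-27.802 − -30.222·-92.508 = -3354.430164
x = (40.548545·-27.802 − -30.222·-2077.712882) / -3354.430164 = 19.055388
y = (20.094·-2077.712882 − 40.548545·-92.508) / -3354.430164 = 11.327855

x=19.055 y=11.328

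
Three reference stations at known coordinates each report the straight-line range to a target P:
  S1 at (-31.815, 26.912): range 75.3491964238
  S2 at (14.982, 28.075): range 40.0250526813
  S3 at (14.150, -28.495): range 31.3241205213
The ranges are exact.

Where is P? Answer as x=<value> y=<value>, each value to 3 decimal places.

eq1: (x + 31.815)² + (y − 26.912)² = 75.3491964238²
eq2: (x − 14.982)² + (y − 28.075)² = 40.0250526813²
eq3: (x − 14.150)² + (y + 28.495)² = 31.3241205213²
eq3−eq2, eq3−eq1 (x²,y² cancel):
  1.664·x + 113.140·y = -620.325892
  -91.930·x + 110.814·y = -3972.038431
det = 1.664·110.814 − 113.140·-91.930 = 10585.354696
x = (-620.325892·110.814 − 113.140·-3972.038431) / 10585.354696 = 35.960593
y = (1.664·-3972.038431 − -620.325892·-91.930) / 10585.354696 = -6.011705

x=35.961 y=-6.012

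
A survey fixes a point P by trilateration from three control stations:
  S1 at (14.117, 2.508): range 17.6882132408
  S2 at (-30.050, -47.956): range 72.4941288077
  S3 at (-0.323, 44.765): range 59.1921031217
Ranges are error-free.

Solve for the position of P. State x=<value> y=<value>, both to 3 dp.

eq1: (x − 14.117)² + (y − 2.508)² = 17.6882132408²
eq2: (x + 30.050)² + (y + 47.956)² = 72.4941288077²
eq3: (x + 0.323)² + (y − 44.765)² = 59.1921031217²
eq1−eq2, eq1−eq3 (x²,y² cancel):
  -88.334·x − 100.928·y = -1945.325141
  -28.880·x + 84.514·y = -1392.402383
det = -88.334·84.514 − -100.928·-28.880 = -10380.260316
x = (-1945.325141·84.514 − -100.928·-1392.402383) / -10380.260316 = 29.376874
y = (-88.334·-1392.402383 − -1945.325141·-28.880) / -10380.260316 = -6.436783

x=29.377 y=-6.437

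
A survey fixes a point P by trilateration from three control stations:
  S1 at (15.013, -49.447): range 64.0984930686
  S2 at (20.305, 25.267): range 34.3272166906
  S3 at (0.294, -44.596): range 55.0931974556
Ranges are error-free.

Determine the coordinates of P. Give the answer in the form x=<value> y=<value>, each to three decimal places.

eq1: (x − 15.013)² + (y + 49.447)² = 64.0984930686²
eq2: (x − 20.305)² + (y − 25.267)² = 34.3272166906²
eq3: (x − 0.294)² + (y + 44.596)² = 55.0931974556²
eq3−eq2, eq3−eq1 (x²,y² cancel):
  40.022·x + 139.726·y = 918.727262
  29.438·x − 9.702·y = -391.850082
det = 40.022·-9.702 − 139.726·29.438 = -4501.547432
x = (918.727262·-9.702 − 139.726·-391.850082) / -4501.547432 = -10.182755
y = (40.022·-391.850082 − 918.727262·29.438) / -4501.547432 = 9.491873

x=-10.183 y=9.492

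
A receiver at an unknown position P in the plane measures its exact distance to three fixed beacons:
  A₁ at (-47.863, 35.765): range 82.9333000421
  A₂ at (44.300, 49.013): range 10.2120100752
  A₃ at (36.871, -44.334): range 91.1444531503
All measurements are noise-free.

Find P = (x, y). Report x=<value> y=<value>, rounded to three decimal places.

eq1: (x + 47.863)² + (y − 35.765)² = 82.9333000421²
eq2: (x − 44.300)² + (y − 49.013)² = 10.2120100752²
eq3: (x − 36.871)² + (y + 44.334)² = 91.1444531503²
eq3−eq2, eq3−eq1 (x²,y² cancel):
  14.858·x + 186.694·y = 9242.816162
  -169.468·x + 160.198·y = 1674.406881
det = 14.858·160.198 − 186.694·-169.468 = 34018.880676
x = (9242.816162·160.198 − 186.694·1674.406881) / 34018.880676 = 34.336196
y = (14.858·1674.406881 − 9242.816162·-169.468) / 34018.880676 = 46.775199

x=34.336 y=46.775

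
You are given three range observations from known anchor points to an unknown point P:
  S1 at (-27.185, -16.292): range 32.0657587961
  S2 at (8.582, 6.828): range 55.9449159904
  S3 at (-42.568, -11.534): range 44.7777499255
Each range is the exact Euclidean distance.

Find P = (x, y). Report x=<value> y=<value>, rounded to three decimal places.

x=-12.712 y=-44.906

eq1: (x + 27.185)² + (y + 16.292)² = 32.0657587961²
eq2: (x − 8.582)² + (y − 6.828)² = 55.9449159904²
eq3: (x + 42.568)² + (y + 11.534)² = 44.7777499255²
eq2−eq1, eq2−eq3 (x²,y² cancel):
  -71.534·x − 46.240·y = 2985.801919
  -102.300·x − 36.724·y = 2949.582209
det = -71.534·-36.724 − -46.240·-102.300 = -2103.337384
x = (2985.801919·-36.724 − -46.240·2949.582209) / -2103.337384 = -12.712222
y = (-71.534·2949.582209 − 2985.801919·-102.300) / -2103.337384 = -44.905836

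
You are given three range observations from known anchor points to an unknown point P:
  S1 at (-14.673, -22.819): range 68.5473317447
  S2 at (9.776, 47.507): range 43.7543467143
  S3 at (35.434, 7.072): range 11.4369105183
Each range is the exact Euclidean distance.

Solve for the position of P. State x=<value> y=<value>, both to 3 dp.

x=41.131 y=16.989

eq1: (x + 14.673)² + (y + 22.819)² = 68.5473317447²
eq2: (x − 9.776)² + (y − 47.507)² = 43.7543467143²
eq3: (x − 35.434)² + (y − 7.072)² = 11.4369105183²
eq3−eq2, eq3−eq1 (x²,y² cancel):
  -51.316·x + 80.870·y = -736.736249
  -100.214·x − 59.782·y = -5137.511617
det = -51.316·-59.782 − 80.870·-100.214 = 11172.079292
x = (-736.736249·-59.782 − 80.870·-5137.511617) / 11172.079292 = 41.130583
y = (-51.316·-5137.511617 − -736.736249·-100.214) / 11172.079292 = 16.989251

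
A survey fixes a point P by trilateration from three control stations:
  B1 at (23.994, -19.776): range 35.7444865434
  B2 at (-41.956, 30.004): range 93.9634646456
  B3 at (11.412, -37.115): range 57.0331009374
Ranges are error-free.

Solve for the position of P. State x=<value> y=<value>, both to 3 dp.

eq1: (x − 23.994)² + (y + 19.776)² = 35.7444865434²
eq2: (x + 41.956)² + (y − 30.004)² = 93.9634646456²
eq3: (x − 11.412)² + (y + 37.115)² = 57.0331009374²
eq2−eq1, eq2−eq3 (x²,y² cancel):
  131.900·x − 99.560·y = 5857.720630
  106.736·x − 134.238·y = 4423.569103
det = 131.900·-134.238 − -99.560·106.736 = -7079.356040
x = (5857.720630·-134.238 − -99.560·4423.569103) / -7079.356040 = 48.862942
y = (131.900·4423.569103 − 5857.720630·106.736) / -7079.356040 = 5.898969

x=48.863 y=5.899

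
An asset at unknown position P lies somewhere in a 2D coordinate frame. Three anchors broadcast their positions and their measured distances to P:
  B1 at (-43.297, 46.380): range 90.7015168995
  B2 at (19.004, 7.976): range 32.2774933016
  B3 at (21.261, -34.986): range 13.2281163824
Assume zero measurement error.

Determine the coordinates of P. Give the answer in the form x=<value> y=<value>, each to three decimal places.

eq1: (x + 43.297)² + (y − 46.380)² = 90.7015168995²
eq2: (x − 19.004)² + (y − 7.976)² = 32.2774933016²
eq3: (x − 21.261)² + (y + 34.986)² = 13.2281163824²
eq2−eq3, eq2−eq1 (x²,y² cancel):
  4.514·x − 85.924·y = 2118.135236
  -124.602·x + 76.808·y = -3583.962577
det = 4.514·76.808 − -85.924·-124.602 = -10359.590936
x = (2118.135236·76.808 − -85.924·-3583.962577) / -10359.590936 = 14.021661
y = (4.514·-3583.962577 − 2118.135236·-124.602) / -10359.590936 = -23.914639

x=14.022 y=-23.915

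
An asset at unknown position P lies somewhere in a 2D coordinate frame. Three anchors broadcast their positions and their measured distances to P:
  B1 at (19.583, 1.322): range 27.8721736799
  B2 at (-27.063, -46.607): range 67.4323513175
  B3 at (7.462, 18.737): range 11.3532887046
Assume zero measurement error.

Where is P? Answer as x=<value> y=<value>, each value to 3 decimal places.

eq1: (x − 19.583)² + (y − 1.322)² = 27.8721736799²
eq2: (x + 27.063)² + (y + 46.607)² = 67.4323513175²
eq3: (x − 7.462)² + (y − 18.737)² = 11.3532887046²
eq1−eq3, eq1−eq2 (x²,y² cancel):
  -24.242·x + 34.830·y = 669.475941
  -93.292·x − 95.858·y = -1250.887094
det = -24.242·-95.858 − 34.830·-93.292 = 5573.149996
x = (669.475941·-95.858 − 34.830·-1250.887094) / 5573.149996 = -3.697411
y = (-24.242·-1250.887094 − 669.475941·-93.292) / 5573.149996 = 16.647812

x=-3.697 y=16.648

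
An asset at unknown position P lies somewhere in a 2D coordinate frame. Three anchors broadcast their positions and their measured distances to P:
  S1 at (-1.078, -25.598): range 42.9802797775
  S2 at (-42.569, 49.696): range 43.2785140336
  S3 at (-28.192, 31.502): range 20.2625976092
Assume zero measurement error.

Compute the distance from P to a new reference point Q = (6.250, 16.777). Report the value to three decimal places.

25.107

eq1: (x + 1.078)² + (y + 25.598)² = 42.9802797775²
eq2: (x + 42.569)² + (y − 49.696)² = 43.2785140336²
eq3: (x + 28.192)² + (y − 31.502)² = 20.2625976092²
eq3−eq2, eq3−eq1 (x²,y² cancel):
  -28.754·x + 36.388·y = 1032.190394
  54.228·x − 114.200·y = -2567.476768
det = -28.754·-114.200 − 36.388·54.228 = 1310.458336
x = (1032.190394·-114.200 − 36.388·-2567.476768) / 1310.458336 = -18.658204
y = (-28.754·-2567.476768 − 1032.190394·54.228) / 1310.458336 = 13.622414
|P − Q| = √((-18.658204 − 6.250)² + (13.622414 − 16.777)²) = 25.107171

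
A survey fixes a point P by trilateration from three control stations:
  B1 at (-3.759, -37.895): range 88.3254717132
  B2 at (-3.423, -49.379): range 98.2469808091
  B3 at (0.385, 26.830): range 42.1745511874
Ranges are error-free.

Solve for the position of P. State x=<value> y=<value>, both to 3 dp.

x=40.981 y=38.261

eq1: (x + 3.759)² + (y + 37.895)² = 88.3254717132²
eq2: (x + 3.423)² + (y + 49.379)² = 98.2469808091²
eq3: (x − 0.385)² + (y − 26.830)² = 42.1745511874²
eq3−eq2, eq3−eq1 (x²,y² cancel):
  -7.616·x − 152.418·y = -6143.771025
  -8.288·x − 129.450·y = -5292.532205
det = -7.616·-129.450 − -152.418·-8.288 = -277.349184
x = (-6143.771025·-129.450 − -152.418·-5292.532205) / -277.349184 = 40.980883
y = (-7.616·-5292.532205 − -6143.771025·-8.288) / -277.349184 = 38.260971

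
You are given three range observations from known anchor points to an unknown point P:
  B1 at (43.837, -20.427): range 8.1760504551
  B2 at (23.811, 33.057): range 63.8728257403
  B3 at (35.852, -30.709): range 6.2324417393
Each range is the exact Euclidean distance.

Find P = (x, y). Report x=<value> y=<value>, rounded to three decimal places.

eq1: (x − 43.837)² + (y + 20.427)² = 8.1760504551²
eq2: (x − 23.811)² + (y − 33.057)² = 63.8728257403²
eq3: (x − 35.852)² + (y + 30.709)² = 6.2324417393²
eq2−eq1, eq2−eq3 (x²,y² cancel):
  40.052·x − 106.968·y = 4692.105995
  24.082·x − 127.532·y = 4609.574153
det = 40.052·-127.532 − -106.968·24.082 = -2531.908288
x = (4692.105995·-127.532 − -106.968·4609.574153) / -2531.908288 = 41.595793
y = (40.052·4609.574153 − 4692.105995·24.082) / -2531.908288 = -28.289874

x=41.596 y=-28.290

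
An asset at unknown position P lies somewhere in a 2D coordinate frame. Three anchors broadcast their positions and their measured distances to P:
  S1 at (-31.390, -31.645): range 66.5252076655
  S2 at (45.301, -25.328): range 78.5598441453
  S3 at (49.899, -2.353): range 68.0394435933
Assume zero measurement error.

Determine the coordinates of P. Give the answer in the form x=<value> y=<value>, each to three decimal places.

eq1: (x + 31.390)² + (y + 31.645)² = 66.5252076655²
eq2: (x − 45.301)² + (y + 25.328)² = 78.5598441453²
eq3: (x − 49.899)² + (y + 2.353)² = 68.0394435933²
eq3−eq1, eq3−eq2 (x²,y² cancel):
  -162.578·x − 58.584·y = -304.946055
  -9.196·x − 45.950·y = -1344.041853
det = -162.578·-45.950 − -58.584·-9.196 = 6931.720636
x = (-304.946055·-45.950 − -58.584·-1344.041853) / 6931.720636 = -9.337808
y = (-162.578·-1344.041853 − -304.946055·-9.196) / 6931.720636 = 31.118876

x=-9.338 y=31.119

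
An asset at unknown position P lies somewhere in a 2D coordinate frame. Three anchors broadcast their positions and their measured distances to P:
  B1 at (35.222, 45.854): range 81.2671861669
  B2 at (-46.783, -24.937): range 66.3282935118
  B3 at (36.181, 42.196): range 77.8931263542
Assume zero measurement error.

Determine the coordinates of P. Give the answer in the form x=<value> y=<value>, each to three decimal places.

eq1: (x − 35.222)² + (y − 45.854)² = 81.2671861669²
eq2: (x + 46.783)² + (y + 24.937)² = 66.3282935118²
eq3: (x − 36.181)² + (y − 42.196)² = 77.8931263542²
eq3−eq1, eq3−eq2 (x²,y² cancel):
  -1.918·x + 7.316·y = -283.404991
  -165.928·x − 134.266·y = 1388.832494
det = -1.918·-134.266 − 7.316·-165.928 = 1471.451436
x = (-283.404991·-134.266 − 7.316·1388.832494) / 1471.451436 = 18.954724
y = (-1.918·1388.832494 − -283.404991·-165.928) / 1471.451436 = -33.768430

x=18.955 y=-33.768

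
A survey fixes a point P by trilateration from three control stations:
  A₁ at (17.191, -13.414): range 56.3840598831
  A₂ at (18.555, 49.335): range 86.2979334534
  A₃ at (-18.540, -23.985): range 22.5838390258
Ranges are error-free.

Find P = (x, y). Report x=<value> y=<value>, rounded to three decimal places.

x=-39.176 y=-14.809

eq1: (x − 17.191)² + (y + 13.414)² = 56.3840598831²
eq2: (x − 18.555)² + (y − 49.335)² = 86.2979334534²
eq3: (x + 18.540)² + (y + 23.985)² = 22.5838390258²
eq2−eq3, eq2−eq1 (x²,y² cancel):
  -74.190·x − 146.640·y = 5078.085108
  -2.728·x − 125.498·y = 1965.406736
det = -74.190·-125.498 − -146.640·-2.728 = 8910.662700
x = (5078.085108·-125.498 − -146.640·1965.406736) / 8910.662700 = -39.175793
y = (-74.190·1965.406736 − 5078.085108·-2.728) / 8910.662700 = -14.809281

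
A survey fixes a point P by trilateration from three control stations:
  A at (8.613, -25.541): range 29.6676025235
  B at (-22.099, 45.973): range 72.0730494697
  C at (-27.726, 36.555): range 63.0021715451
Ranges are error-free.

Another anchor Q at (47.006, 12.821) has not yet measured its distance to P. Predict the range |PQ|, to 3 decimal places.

78.395

eq1: (x − 8.613)² + (y + 25.541)² = 29.6676025235²
eq2: (x + 22.099)² + (y − 45.973)² = 72.0730494697²
eq3: (x + 27.726)² + (y − 36.555)² = 63.0021715451²
eq2−eq3, eq2−eq1 (x²,y² cancel):
  -11.254·x − 18.836·y = 728.367411
  61.424·x − 143.028·y = 2439.001740
det = -11.254·-143.028 − -18.836·61.424 = 2766.619576
x = (728.367411·-143.028 − -18.836·2439.001740) / 2766.619576 = -21.049478
y = (-11.254·2439.001740 − 728.367411·61.424) / 2766.619576 = -26.092408
|P − Q| = √((-21.049478 − 47.006)² + (-26.092408 − 12.821)²) = 78.395161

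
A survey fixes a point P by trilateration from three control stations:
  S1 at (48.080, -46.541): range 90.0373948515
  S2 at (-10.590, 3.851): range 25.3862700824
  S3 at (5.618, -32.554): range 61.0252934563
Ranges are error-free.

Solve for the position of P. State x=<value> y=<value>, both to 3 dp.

x=-2.532 y=27.925

eq1: (x − 48.080)² + (y + 46.541)² = 90.0373948515²
eq2: (x + 10.590)² + (y − 3.851)² = 25.3862700824²
eq3: (x − 5.618)² + (y + 32.554)² = 61.0252934563²
eq2−eq1, eq2−eq3 (x²,y² cancel):
  117.340·x − 100.784·y = -3111.496983
  32.416·x − 72.810·y = -2115.277194
det = 117.340·-72.810 − -100.784·32.416 = -5276.511256
x = (-3111.496983·-72.810 − -100.784·-2115.277194) / -5276.511256 = -2.532355
y = (117.340·-2115.277194 − -3111.496983·32.416) / -5276.511256 = 27.924576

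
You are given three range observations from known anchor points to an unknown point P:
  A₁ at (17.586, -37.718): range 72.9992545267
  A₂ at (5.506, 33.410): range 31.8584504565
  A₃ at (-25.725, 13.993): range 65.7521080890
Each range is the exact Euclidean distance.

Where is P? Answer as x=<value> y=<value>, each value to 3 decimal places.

eq1: (x − 17.586)² + (y + 37.718)² = 72.9992545267²
eq2: (x − 5.506)² + (y − 33.410)² = 31.8584504565²
eq3: (x + 25.725)² + (y − 13.993)² = 65.7521080890²
eq1−eq3, eq1−eq2 (x²,y² cancel):
  -86.622·x + 103.422·y = 131.216197
  -24.160·x + 142.256·y = 3728.559512
det = -86.622·142.256 − 103.422·-24.160 = -9823.823712
x = (131.216197·142.256 − 103.422·3728.559512) / -9823.823712 = 37.352949
y = (-86.622·3728.559512 − 131.216197·-24.160) / -9823.823712 = 32.554035

x=37.353 y=32.554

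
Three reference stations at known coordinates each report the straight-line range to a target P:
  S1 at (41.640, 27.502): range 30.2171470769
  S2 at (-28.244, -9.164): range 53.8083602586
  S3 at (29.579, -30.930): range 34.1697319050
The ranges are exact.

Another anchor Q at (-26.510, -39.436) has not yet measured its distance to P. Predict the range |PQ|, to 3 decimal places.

66.016

eq1: (x − 41.640)² + (y − 27.502)² = 30.2171470769²
eq2: (x + 28.244)² + (y + 9.164)² = 53.8083602586²
eq3: (x − 29.579)² + (y + 30.930)² = 34.1697319050²
eq3−eq1, eq3−eq2 (x²,y² cancel):
  24.122·x + 116.864·y = 913.162064
  -115.646·x + 43.532·y = -2677.648764
det = 24.122·43.532 − 116.864·-115.646 = 14564.933048
x = (913.162064·43.532 − 116.864·-2677.648764) / 14564.933048 = 24.213810
y = (24.122·-2677.648764 − 913.162064·-115.646) / 14564.933048 = 2.815893
|P − Q| = √((24.213810 − -26.510)² + (2.815893 − -39.436)²) = 66.016114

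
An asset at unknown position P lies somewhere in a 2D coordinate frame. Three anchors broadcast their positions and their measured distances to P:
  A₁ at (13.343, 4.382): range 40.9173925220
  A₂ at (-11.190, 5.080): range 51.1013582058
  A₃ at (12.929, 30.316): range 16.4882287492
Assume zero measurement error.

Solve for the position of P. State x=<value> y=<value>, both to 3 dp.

x=21.308 y=44.517

eq1: (x − 13.343)² + (y − 4.382)² = 40.9173925220²
eq2: (x + 11.190)² + (y − 5.080)² = 51.1013582058²
eq3: (x − 12.929)² + (y − 30.316)² = 16.4882287492²
eq3−eq2, eq3−eq1 (x²,y² cancel):
  -48.238·x − 50.472·y = -3274.683520
  0.828·x − 51.868·y = -2291.352648
det = -48.238·-51.868 − -50.472·0.828 = 2543.799400
x = (-3274.683520·-51.868 − -50.472·-2291.352648) / 2543.799400 = 21.307550
y = (-48.238·-2291.352648 − -3274.683520·0.828) / 2543.799400 = 44.516760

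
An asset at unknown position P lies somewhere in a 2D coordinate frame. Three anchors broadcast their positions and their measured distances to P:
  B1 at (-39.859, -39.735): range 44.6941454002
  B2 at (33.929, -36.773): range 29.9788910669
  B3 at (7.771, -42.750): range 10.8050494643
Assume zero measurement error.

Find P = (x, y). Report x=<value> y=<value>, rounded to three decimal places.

eq1: (x + 39.859)² + (y + 39.735)² = 44.6941454002²
eq2: (x − 33.929)² + (y + 36.773)² = 29.9788910669²
eq3: (x − 7.771)² + (y + 42.750)² = 10.8050494643²
eq3−eq2, eq3−eq1 (x²,y² cancel):
  52.316·x + 11.954·y = -166.505187
  -95.260·x + 6.030·y = -601.158374
det = 52.316·6.030 − 11.954·-95.260 = 1454.203520
x = (-166.505187·6.030 − 11.954·-601.158374) / 1454.203520 = 4.251276
y = (52.316·-601.158374 − -166.505187·-95.260) / 1454.203520 = -32.534295

x=4.251 y=-32.534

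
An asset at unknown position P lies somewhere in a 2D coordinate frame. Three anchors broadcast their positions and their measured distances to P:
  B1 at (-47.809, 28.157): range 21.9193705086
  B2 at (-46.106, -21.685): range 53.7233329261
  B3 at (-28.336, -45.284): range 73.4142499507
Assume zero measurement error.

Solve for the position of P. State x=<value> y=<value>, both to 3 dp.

eq1: (x + 47.809)² + (y − 28.157)² = 21.9193705086²
eq2: (x + 46.106)² + (y + 21.685)² = 53.7233329261²
eq3: (x + 28.336)² + (y + 45.284)² = 73.4142499507²
eq1−eq2, eq1−eq3 (x²,y² cancel):
  3.406·x − 99.684·y = -2888.252366
  38.946·x − 146.882·y = -5134.140870
det = 3.406·-146.882 − -99.684·38.946 = 3382.012972
x = (-2888.252366·-146.882 − -99.684·-5134.140870) / 3382.012972 = -25.889733
y = (3.406·-5134.140870 − -2888.252366·38.946) / 3382.012972 = 28.089482

x=-25.890 y=28.089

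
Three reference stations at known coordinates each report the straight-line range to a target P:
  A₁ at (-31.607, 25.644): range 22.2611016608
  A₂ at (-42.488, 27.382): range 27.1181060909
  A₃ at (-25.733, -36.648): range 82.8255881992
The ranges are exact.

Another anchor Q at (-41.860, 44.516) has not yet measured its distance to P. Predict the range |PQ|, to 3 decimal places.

19.035

eq1: (x + 31.607)² + (y − 25.644)² = 22.2611016608²
eq2: (x + 42.488)² + (y − 27.382)² = 27.1181060909²
eq3: (x + 25.733)² + (y + 36.648)² = 82.8255881992²
eq2−eq1, eq2−eq3 (x²,y² cancel):
  21.762·x − 3.476·y = -658.551852
  33.510·x − 128.060·y = -6674.427258
det = 21.762·-128.060 − -3.476·33.510 = -2670.360960
x = (-658.551852·-128.060 − -3.476·-6674.427258) / -2670.360960 = -22.893475
y = (21.762·-6674.427258 − -658.551852·33.510) / -2670.360960 = 46.128900
|P − Q| = √((-22.893475 − -41.860)² + (46.128900 − 44.516)²) = 19.034982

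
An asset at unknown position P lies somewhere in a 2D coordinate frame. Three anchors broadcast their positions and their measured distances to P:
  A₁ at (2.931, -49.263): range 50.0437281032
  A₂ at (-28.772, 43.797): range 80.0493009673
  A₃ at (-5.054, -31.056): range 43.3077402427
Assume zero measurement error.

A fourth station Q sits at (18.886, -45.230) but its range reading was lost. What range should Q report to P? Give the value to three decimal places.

39.015

eq1: (x − 2.931)² + (y + 49.263)² = 50.0437281032²
eq2: (x + 28.772)² + (y − 43.797)² = 80.0493009673²
eq3: (x + 5.054)² + (y + 31.056)² = 43.3077402427²
eq2−eq1, eq2−eq3 (x²,y² cancel):
  63.406·x − 186.120·y = 3592.944600
  47.436·x − 149.706·y = 2776.343079
det = 63.406·-149.706 − -186.120·47.436 = -663.470316
x = (3592.944600·-149.706 − -186.120·2776.343079) / -663.470316 = 31.881442
y = (63.406·2776.343079 − 3592.944600·47.436) / -663.470316 = -8.443316
|P − Q| = √((31.881442 − 18.886)² + (-8.443316 − -45.230)²) = 39.014634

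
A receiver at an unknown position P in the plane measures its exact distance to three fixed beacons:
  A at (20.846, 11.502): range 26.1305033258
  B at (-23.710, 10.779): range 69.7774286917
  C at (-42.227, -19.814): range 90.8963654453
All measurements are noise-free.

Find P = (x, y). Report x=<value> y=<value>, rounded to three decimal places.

eq1: (x − 20.846)² + (y − 11.502)² = 26.1305033258²
eq2: (x + 23.710)² + (y − 10.779)² = 69.7774286917²
eq3: (x + 42.227)² + (y + 19.814)² = 90.8963654453²
eq2−eq1, eq2−eq3 (x²,y² cancel):
  89.112·x + 1.446·y = 4074.587130
  -37.034·x − 61.186·y = -1895.896512
det = 89.112·-61.186 − 1.446·-37.034 = -5398.855668
x = (4074.587130·-61.186 − 1.446·-1895.896512) / -5398.855668 = 45.670090
y = (89.112·-1895.896512 − 4074.587130·-37.034) / -5398.855668 = 3.343092

x=45.670 y=3.343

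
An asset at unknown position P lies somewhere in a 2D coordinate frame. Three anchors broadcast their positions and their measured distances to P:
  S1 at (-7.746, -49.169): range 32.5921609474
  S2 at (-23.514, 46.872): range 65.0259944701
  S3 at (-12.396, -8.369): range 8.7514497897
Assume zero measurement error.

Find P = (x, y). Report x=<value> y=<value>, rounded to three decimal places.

x=-9.489 y=-16.623

eq1: (x + 7.746)² + (y + 49.169)² = 32.5921609474²
eq2: (x + 23.514)² + (y − 46.872)² = 65.0259944701²
eq3: (x + 12.396)² + (y + 8.369)² = 8.7514497897²
eq2−eq1, eq2−eq3 (x²,y² cancel):
  31.536·x − 192.082·y = 2893.829499
  22.236·x − 110.482·y = 1625.600480
det = 31.536·-110.482 − -192.082·22.236 = 786.975000
x = (2893.829499·-110.482 − -192.082·1625.600480) / 786.975000 = -9.488839
y = (31.536·1625.600480 − 2893.829499·22.236) / 786.975000 = -16.623471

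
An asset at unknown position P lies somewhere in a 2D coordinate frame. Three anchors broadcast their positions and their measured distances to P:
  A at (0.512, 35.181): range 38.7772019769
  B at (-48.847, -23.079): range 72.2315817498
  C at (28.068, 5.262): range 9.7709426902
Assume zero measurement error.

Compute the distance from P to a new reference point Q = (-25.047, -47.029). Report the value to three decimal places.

65.436

eq1: (x − 0.512)² + (y − 35.181)² = 38.7772019769²
eq2: (x + 48.847)² + (y + 23.079)² = 72.2315817498²
eq3: (x − 28.068)² + (y − 5.262)² = 9.7709426902²
eq2−eq3, eq2−eq1 (x²,y² cancel):
  153.830·x + 56.682·y = 3018.761699
  98.718·x + 116.520·y = 2033.025264
det = 153.830·116.520 − 56.682·98.718 = 12328.737924
x = (3018.761699·116.520 − 56.682·2033.025264) / 12328.737924 = 19.183649
y = (153.830·2033.025264 − 3018.761699·98.718) / 12328.737924 = 1.195107
|P − Q| = √((19.183649 − -25.047)² + (1.195107 − -47.029)²) = 65.436341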